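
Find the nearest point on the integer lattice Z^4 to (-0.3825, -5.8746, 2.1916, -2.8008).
(0, -6, 2, -3)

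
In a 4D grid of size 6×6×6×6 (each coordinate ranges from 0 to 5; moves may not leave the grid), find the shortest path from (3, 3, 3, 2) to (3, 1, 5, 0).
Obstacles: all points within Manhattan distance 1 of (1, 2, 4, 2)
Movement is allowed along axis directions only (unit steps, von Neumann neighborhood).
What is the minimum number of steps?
6
(one shortest path: (3, 3, 3, 2) → (3, 2, 3, 2) → (3, 1, 3, 2) → (3, 1, 4, 2) → (3, 1, 5, 2) → (3, 1, 5, 1) → (3, 1, 5, 0))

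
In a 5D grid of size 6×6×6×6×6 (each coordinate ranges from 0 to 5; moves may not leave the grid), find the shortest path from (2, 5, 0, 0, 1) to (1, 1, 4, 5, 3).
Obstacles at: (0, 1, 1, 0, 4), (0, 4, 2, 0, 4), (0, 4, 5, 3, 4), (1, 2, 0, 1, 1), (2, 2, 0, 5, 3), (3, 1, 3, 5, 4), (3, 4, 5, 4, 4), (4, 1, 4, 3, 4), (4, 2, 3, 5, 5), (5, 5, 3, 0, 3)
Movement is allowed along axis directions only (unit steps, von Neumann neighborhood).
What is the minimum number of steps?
16
(one shortest path: (2, 5, 0, 0, 1) → (1, 5, 0, 0, 1) → (1, 4, 0, 0, 1) → (1, 3, 0, 0, 1) → (1, 2, 0, 0, 1) → (1, 1, 0, 0, 1) → (1, 1, 1, 0, 1) → (1, 1, 2, 0, 1) → (1, 1, 3, 0, 1) → (1, 1, 4, 0, 1) → (1, 1, 4, 1, 1) → (1, 1, 4, 2, 1) → (1, 1, 4, 3, 1) → (1, 1, 4, 4, 1) → (1, 1, 4, 5, 1) → (1, 1, 4, 5, 2) → (1, 1, 4, 5, 3))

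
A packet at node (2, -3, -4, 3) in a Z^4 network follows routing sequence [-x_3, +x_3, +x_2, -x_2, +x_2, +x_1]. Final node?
(3, -2, -4, 3)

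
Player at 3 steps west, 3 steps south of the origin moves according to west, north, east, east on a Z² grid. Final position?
(-2, -2)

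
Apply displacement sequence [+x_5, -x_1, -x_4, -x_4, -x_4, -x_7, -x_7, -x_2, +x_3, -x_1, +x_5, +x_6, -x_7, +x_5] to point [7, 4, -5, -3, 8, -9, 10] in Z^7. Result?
(5, 3, -4, -6, 11, -8, 7)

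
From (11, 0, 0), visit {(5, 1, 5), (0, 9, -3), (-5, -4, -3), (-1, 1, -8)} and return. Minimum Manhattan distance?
84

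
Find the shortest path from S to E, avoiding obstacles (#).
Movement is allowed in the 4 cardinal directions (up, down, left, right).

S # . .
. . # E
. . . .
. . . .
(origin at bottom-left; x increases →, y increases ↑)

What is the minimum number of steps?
6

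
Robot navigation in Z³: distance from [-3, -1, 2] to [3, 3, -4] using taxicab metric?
16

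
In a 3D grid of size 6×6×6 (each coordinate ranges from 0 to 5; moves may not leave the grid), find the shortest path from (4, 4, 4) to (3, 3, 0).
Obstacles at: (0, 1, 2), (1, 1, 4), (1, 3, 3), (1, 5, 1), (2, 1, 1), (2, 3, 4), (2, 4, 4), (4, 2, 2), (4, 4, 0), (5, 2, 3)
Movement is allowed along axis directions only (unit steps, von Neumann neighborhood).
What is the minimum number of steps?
6
(one shortest path: (4, 4, 4) → (3, 4, 4) → (3, 3, 4) → (3, 3, 3) → (3, 3, 2) → (3, 3, 1) → (3, 3, 0))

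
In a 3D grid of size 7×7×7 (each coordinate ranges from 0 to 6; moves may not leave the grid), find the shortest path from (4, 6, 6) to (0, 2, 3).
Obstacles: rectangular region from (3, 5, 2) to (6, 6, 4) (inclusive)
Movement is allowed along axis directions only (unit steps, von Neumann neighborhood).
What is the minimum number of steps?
11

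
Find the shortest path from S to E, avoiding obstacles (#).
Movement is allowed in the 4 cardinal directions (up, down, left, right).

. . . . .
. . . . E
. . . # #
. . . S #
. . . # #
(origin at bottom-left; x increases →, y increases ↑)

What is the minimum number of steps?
5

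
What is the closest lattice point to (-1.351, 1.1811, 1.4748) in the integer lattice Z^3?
(-1, 1, 1)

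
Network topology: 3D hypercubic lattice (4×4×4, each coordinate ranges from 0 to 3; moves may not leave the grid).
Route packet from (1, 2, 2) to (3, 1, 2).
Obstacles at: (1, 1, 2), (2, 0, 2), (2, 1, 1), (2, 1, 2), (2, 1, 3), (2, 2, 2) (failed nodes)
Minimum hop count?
5
(one shortest path: (1, 2, 2) → (1, 3, 2) → (2, 3, 2) → (3, 3, 2) → (3, 2, 2) → (3, 1, 2))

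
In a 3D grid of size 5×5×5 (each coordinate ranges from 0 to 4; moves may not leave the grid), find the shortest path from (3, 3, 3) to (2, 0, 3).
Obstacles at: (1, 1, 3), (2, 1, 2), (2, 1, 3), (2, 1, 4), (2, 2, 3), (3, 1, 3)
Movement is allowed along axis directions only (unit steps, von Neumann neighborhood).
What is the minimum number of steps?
6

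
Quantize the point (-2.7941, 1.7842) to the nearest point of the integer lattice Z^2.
(-3, 2)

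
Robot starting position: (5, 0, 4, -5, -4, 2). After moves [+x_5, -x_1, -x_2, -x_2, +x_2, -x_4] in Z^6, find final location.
(4, -1, 4, -6, -3, 2)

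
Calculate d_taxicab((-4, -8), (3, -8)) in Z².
7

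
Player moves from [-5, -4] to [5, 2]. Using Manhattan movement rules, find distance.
16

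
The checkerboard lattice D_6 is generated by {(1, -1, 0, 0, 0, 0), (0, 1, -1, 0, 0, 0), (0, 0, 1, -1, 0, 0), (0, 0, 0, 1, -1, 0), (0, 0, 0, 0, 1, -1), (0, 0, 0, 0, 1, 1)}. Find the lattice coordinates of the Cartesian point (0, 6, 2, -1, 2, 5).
6b₂ + 8b₃ + 7b₄ + 2b₅ + 7b₆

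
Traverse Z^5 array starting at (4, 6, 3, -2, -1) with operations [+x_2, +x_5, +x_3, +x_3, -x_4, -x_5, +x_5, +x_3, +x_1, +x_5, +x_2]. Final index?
(5, 8, 6, -3, 1)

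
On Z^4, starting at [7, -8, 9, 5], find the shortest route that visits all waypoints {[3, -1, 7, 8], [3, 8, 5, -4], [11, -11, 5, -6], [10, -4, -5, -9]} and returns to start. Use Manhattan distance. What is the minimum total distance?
116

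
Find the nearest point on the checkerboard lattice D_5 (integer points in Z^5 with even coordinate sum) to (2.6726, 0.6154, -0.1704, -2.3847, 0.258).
(3, 1, 0, -2, 0)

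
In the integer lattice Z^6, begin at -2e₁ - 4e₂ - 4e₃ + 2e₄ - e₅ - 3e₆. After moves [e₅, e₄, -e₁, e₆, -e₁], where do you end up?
(-4, -4, -4, 3, 0, -2)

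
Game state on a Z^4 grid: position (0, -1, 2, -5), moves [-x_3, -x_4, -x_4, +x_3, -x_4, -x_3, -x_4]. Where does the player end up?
(0, -1, 1, -9)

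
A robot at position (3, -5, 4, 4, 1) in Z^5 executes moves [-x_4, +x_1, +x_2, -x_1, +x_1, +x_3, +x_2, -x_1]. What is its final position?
(3, -3, 5, 3, 1)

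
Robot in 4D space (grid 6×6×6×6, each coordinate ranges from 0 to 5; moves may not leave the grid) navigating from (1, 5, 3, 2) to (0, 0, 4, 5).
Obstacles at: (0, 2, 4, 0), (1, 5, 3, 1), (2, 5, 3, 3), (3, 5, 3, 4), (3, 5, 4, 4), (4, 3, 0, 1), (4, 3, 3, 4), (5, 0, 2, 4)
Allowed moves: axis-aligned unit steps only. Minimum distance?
10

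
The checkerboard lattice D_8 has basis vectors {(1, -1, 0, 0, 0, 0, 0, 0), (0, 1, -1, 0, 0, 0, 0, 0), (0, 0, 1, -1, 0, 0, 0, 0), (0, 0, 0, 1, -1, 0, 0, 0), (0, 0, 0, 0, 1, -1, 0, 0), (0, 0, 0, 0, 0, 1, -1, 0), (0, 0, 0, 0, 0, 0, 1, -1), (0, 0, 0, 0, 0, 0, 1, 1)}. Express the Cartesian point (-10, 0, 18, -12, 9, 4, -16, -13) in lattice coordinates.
-10b₁ - 10b₂ + 8b₃ - 4b₄ + 5b₅ + 9b₆ + 3b₇ - 10b₈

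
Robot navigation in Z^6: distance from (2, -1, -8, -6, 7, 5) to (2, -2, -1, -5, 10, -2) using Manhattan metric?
19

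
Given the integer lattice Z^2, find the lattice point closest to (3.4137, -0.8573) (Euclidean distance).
(3, -1)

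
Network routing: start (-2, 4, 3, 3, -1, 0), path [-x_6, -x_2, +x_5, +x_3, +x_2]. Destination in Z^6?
(-2, 4, 4, 3, 0, -1)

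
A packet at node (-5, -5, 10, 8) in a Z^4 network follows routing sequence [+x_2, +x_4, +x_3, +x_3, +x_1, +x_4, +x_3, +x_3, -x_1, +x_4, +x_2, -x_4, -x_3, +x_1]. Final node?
(-4, -3, 13, 10)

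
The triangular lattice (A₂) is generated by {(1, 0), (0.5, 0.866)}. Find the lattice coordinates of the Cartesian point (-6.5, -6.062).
-3b₁ - 7b₂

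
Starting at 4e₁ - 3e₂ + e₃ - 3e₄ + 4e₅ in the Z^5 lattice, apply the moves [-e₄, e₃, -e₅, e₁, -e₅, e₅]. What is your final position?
(5, -3, 2, -4, 3)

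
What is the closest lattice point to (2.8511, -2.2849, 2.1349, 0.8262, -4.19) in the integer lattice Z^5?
(3, -2, 2, 1, -4)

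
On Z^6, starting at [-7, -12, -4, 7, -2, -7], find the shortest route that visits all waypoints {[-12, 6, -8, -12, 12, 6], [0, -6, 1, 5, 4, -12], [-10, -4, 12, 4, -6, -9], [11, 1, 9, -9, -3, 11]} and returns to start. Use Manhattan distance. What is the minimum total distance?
274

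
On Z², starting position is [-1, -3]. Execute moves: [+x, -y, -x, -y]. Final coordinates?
(-1, -5)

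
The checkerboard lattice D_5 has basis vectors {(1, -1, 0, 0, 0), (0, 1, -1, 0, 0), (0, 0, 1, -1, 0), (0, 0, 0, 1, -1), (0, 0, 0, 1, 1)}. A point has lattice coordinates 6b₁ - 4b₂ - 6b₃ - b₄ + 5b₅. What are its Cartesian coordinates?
(6, -10, -2, 10, 6)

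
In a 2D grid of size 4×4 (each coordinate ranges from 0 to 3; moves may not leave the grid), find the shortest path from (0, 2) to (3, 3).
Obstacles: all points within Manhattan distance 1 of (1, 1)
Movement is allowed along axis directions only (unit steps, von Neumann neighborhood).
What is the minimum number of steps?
4
(one shortest path: (0, 2) → (0, 3) → (1, 3) → (2, 3) → (3, 3))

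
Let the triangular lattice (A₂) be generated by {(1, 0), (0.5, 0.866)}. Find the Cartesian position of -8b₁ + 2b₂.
(-7, 1.732)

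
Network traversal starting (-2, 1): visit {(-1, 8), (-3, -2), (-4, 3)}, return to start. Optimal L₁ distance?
26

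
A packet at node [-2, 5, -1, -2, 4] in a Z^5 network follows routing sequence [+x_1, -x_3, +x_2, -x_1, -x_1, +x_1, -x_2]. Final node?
(-2, 5, -2, -2, 4)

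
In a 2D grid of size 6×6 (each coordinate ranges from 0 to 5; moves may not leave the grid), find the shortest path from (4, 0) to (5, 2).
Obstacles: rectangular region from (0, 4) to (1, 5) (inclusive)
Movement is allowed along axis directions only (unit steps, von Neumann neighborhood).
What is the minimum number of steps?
3
(one shortest path: (4, 0) → (5, 0) → (5, 1) → (5, 2))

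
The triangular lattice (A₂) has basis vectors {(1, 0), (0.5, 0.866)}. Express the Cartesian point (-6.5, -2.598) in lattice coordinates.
-5b₁ - 3b₂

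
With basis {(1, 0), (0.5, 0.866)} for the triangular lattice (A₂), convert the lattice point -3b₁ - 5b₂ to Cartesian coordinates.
(-5.5, -4.33)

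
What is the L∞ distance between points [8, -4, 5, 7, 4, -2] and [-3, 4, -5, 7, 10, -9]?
11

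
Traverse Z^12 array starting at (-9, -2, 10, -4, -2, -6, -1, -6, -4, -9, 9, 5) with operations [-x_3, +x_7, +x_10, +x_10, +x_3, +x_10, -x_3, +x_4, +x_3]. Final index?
(-9, -2, 10, -3, -2, -6, 0, -6, -4, -6, 9, 5)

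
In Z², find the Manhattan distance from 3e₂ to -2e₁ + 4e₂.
3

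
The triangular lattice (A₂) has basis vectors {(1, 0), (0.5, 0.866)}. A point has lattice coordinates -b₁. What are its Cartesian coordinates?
(-1, 0)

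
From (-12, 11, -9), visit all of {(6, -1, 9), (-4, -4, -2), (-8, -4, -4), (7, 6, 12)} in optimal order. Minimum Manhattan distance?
65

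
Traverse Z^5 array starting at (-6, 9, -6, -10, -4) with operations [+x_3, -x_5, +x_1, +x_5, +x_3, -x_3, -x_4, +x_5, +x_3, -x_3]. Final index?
(-5, 9, -5, -11, -3)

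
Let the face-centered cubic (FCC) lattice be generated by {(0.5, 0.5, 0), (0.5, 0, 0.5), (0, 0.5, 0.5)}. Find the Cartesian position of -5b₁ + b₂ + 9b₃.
(-2, 2, 5)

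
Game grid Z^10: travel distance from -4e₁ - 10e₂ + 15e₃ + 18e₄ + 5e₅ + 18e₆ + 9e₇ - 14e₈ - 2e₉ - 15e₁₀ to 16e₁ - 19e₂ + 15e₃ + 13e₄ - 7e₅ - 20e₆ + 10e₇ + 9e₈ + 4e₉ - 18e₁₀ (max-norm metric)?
38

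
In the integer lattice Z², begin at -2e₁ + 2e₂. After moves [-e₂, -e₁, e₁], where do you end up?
(-2, 1)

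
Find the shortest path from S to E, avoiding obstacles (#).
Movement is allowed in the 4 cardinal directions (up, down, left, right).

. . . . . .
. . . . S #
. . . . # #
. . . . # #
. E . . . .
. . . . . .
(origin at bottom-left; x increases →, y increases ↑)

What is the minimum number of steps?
6
(one shortest path: (4, 4) → (3, 4) → (2, 4) → (1, 4) → (1, 3) → (1, 2) → (1, 1))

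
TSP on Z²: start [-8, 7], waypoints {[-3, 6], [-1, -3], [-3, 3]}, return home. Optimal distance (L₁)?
34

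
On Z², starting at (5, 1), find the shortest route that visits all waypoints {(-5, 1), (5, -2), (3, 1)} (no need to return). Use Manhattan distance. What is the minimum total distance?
16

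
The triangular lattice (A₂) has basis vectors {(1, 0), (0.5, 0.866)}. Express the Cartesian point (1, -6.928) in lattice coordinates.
5b₁ - 8b₂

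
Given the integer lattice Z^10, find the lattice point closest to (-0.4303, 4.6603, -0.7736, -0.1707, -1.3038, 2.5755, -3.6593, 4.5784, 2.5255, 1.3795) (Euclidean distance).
(0, 5, -1, 0, -1, 3, -4, 5, 3, 1)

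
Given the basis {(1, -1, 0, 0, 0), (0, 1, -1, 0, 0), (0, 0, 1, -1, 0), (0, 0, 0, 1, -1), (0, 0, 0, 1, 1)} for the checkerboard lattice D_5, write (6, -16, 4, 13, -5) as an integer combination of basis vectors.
6b₁ - 10b₂ - 6b₃ + 6b₄ + b₅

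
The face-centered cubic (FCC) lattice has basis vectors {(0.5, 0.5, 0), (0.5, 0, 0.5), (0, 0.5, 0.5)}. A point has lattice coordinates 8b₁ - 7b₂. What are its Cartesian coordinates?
(0.5, 4, -3.5)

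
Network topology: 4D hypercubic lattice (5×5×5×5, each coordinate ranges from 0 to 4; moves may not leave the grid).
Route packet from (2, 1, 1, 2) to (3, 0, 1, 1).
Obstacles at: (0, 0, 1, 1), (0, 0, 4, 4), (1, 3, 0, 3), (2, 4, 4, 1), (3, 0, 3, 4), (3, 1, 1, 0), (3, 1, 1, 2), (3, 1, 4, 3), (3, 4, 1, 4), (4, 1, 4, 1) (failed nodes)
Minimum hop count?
3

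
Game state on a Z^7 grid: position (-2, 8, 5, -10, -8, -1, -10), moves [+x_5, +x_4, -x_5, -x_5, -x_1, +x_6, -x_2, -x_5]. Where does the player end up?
(-3, 7, 5, -9, -10, 0, -10)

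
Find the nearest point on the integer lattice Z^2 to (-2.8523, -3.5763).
(-3, -4)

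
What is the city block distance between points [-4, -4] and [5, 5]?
18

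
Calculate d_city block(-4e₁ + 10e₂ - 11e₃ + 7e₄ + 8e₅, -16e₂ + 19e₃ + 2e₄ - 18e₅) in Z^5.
91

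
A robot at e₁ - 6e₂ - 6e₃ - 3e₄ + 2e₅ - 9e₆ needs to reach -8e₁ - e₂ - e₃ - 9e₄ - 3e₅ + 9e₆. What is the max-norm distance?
18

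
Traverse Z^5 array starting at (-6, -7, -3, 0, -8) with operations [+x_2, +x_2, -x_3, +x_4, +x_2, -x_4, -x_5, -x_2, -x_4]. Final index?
(-6, -5, -4, -1, -9)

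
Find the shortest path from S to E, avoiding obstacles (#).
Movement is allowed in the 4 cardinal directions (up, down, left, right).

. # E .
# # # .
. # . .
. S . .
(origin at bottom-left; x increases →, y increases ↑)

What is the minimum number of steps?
6
(one shortest path: (1, 0) → (2, 0) → (3, 0) → (3, 1) → (3, 2) → (3, 3) → (2, 3))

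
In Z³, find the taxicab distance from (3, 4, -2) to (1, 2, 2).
8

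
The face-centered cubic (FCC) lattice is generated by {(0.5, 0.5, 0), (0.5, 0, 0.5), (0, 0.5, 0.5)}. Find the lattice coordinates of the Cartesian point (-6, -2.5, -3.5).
-5b₁ - 7b₂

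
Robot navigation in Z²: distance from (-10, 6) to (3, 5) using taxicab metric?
14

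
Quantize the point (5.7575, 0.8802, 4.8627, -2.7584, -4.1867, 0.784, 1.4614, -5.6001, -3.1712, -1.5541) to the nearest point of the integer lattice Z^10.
(6, 1, 5, -3, -4, 1, 1, -6, -3, -2)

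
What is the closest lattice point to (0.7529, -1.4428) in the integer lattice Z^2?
(1, -1)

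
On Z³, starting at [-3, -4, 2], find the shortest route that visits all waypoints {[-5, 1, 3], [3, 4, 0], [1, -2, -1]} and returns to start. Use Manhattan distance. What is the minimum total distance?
40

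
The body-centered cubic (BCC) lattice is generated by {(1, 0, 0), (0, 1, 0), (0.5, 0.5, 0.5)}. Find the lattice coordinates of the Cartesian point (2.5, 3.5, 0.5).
2b₁ + 3b₂ + b₃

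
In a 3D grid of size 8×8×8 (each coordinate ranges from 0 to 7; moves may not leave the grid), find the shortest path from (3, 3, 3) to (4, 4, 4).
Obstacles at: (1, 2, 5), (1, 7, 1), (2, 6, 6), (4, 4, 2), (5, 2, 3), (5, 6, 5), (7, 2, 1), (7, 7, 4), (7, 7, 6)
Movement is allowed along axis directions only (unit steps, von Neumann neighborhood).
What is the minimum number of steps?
3
(one shortest path: (3, 3, 3) → (4, 3, 3) → (4, 4, 3) → (4, 4, 4))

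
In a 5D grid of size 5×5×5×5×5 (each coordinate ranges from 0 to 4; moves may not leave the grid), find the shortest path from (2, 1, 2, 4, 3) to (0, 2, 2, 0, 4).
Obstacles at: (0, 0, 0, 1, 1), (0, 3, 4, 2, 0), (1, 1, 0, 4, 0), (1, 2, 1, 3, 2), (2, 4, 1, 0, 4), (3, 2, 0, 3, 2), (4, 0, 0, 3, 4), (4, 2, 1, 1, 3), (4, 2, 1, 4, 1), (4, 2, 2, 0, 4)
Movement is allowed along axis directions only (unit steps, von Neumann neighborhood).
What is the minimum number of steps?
8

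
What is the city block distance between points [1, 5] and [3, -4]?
11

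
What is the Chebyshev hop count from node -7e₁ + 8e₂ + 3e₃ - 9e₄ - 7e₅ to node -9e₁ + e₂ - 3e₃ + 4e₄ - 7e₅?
13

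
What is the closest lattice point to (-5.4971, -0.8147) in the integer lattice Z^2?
(-5, -1)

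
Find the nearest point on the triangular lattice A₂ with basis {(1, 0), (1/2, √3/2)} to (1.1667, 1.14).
(1.5, 0.866)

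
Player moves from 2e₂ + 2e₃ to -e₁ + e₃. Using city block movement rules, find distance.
4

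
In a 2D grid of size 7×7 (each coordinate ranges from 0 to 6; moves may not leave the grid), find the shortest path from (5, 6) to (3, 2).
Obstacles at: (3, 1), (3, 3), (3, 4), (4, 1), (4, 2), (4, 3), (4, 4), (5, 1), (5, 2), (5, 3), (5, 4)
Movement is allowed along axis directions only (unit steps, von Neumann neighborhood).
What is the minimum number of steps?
8
(one shortest path: (5, 6) → (4, 6) → (3, 6) → (2, 6) → (2, 5) → (2, 4) → (2, 3) → (2, 2) → (3, 2))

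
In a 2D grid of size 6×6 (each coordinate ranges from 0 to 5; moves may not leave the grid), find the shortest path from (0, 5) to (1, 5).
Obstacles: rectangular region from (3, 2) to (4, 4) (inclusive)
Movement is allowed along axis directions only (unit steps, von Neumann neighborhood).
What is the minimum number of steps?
1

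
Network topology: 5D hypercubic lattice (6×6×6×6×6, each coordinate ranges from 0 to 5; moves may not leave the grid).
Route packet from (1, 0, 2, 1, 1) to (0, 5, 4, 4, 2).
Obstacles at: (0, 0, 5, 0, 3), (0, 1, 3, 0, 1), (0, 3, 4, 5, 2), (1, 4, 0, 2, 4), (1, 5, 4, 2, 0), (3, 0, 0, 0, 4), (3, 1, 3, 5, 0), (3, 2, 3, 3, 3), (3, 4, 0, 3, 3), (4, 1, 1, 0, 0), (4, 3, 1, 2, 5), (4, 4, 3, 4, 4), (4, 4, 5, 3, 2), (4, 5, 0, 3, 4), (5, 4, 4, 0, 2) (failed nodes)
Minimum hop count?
12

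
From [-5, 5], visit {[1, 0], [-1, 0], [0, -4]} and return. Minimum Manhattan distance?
30
(one optimal route: (-5, 5) → (1, 0) → (0, -4) → (-1, 0) → (-5, 5))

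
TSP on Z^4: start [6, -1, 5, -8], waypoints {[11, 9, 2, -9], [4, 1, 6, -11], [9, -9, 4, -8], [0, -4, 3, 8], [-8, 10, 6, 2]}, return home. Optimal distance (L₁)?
138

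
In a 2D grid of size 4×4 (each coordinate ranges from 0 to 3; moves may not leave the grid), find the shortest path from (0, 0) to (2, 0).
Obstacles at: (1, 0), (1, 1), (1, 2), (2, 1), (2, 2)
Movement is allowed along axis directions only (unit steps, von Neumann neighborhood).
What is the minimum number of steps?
10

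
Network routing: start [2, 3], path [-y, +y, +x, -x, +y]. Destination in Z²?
(2, 4)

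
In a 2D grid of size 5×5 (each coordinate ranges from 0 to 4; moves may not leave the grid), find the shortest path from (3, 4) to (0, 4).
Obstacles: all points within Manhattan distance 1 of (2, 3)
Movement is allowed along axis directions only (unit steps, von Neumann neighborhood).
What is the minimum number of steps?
11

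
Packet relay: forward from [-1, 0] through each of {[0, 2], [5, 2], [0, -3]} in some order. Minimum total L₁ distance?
14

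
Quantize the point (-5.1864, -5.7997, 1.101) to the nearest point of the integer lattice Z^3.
(-5, -6, 1)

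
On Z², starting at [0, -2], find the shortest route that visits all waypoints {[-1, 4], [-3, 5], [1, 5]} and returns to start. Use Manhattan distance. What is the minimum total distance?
22
(one optimal route: (0, -2) → (-1, 4) → (-3, 5) → (1, 5) → (0, -2))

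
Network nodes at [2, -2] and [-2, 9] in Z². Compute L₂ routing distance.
11.7047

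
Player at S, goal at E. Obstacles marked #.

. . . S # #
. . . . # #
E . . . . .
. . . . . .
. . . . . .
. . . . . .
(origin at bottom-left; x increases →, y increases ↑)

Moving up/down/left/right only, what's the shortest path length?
5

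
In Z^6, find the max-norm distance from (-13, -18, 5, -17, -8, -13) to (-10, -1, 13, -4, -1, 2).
17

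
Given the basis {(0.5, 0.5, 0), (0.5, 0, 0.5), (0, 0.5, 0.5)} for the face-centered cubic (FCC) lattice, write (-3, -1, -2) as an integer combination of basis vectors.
-2b₁ - 4b₂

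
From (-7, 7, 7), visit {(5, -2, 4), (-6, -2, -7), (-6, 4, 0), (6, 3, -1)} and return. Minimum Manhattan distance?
82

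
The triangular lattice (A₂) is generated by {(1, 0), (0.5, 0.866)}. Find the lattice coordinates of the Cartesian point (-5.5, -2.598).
-4b₁ - 3b₂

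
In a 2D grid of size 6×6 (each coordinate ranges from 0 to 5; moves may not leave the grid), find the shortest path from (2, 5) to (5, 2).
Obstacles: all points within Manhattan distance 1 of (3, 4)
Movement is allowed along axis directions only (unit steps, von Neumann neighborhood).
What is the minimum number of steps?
8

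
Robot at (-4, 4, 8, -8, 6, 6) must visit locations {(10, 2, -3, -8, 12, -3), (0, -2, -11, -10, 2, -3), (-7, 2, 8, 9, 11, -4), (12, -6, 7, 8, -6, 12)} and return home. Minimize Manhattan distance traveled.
246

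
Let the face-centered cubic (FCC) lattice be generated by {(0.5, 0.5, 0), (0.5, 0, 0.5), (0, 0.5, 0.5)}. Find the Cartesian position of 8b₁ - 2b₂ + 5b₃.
(3, 6.5, 1.5)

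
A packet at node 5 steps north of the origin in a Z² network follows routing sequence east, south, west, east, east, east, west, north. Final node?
(2, 5)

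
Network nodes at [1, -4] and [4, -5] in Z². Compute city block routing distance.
4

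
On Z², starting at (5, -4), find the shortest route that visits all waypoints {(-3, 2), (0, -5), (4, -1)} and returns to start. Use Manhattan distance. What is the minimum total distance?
30
(one optimal route: (5, -4) → (0, -5) → (-3, 2) → (4, -1) → (5, -4))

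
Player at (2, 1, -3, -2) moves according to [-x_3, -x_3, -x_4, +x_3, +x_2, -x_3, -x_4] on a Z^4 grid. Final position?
(2, 2, -5, -4)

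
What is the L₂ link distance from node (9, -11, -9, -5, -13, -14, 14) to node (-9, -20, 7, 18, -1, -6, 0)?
39.9249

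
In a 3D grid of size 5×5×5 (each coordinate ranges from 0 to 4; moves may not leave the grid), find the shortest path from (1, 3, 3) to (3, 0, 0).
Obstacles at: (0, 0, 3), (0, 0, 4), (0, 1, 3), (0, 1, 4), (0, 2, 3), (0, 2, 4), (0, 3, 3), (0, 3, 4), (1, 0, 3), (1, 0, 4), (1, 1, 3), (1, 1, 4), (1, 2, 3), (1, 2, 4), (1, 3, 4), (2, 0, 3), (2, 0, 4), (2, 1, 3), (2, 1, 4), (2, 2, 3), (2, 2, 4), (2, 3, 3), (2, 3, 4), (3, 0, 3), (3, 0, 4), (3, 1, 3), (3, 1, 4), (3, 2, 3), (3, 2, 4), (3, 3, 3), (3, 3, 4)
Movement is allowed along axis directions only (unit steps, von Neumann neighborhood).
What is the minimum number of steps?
8
(one shortest path: (1, 3, 3) → (1, 3, 2) → (2, 3, 2) → (3, 3, 2) → (3, 2, 2) → (3, 1, 2) → (3, 0, 2) → (3, 0, 1) → (3, 0, 0))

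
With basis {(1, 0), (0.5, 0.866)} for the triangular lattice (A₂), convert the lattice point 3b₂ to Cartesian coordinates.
(1.5, 2.598)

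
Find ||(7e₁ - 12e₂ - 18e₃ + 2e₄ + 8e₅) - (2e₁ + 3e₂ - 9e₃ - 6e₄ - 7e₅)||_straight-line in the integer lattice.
24.8998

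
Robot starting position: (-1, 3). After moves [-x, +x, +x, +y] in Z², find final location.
(0, 4)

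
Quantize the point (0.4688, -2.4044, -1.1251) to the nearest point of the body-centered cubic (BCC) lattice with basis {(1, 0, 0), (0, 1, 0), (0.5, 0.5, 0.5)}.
(0.5, -2.5, -1.5)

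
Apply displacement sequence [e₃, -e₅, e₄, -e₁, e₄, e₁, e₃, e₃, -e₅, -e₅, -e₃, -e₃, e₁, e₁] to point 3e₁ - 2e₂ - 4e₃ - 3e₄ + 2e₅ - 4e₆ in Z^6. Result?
(5, -2, -3, -1, -1, -4)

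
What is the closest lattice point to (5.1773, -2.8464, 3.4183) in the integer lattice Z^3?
(5, -3, 3)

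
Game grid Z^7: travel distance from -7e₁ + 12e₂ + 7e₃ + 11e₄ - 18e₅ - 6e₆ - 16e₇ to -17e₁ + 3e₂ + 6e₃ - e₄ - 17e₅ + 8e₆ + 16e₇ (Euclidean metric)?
39.3319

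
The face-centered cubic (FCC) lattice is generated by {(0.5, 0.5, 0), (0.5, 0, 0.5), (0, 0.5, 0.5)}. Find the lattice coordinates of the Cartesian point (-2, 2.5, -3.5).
4b₁ - 8b₂ + b₃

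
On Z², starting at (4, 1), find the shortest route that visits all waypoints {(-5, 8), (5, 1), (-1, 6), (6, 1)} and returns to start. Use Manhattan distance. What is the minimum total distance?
36
(one optimal route: (4, 1) → (-5, 8) → (-1, 6) → (5, 1) → (6, 1) → (4, 1))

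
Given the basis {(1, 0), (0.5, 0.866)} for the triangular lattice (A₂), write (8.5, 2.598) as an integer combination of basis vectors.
7b₁ + 3b₂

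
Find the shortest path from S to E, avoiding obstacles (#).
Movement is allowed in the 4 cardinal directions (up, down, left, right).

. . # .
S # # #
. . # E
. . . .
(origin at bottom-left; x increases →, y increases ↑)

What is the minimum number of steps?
6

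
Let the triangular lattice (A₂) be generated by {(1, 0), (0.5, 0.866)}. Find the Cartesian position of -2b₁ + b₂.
(-1.5, 0.866)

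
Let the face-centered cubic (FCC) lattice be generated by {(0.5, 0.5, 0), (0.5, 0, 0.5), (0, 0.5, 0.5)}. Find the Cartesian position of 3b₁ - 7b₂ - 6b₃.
(-2, -1.5, -6.5)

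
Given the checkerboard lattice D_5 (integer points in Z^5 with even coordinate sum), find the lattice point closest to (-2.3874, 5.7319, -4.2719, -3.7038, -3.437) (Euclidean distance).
(-2, 6, -4, -4, -4)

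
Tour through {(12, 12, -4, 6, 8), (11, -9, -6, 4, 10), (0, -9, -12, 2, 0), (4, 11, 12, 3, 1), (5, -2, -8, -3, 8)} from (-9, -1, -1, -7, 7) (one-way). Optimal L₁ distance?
148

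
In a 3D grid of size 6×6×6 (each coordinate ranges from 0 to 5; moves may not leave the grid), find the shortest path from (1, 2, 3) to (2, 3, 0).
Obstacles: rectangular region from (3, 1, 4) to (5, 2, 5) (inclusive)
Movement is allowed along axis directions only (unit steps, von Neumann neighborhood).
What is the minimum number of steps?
5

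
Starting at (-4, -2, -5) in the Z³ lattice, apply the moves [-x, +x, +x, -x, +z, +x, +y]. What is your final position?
(-3, -1, -4)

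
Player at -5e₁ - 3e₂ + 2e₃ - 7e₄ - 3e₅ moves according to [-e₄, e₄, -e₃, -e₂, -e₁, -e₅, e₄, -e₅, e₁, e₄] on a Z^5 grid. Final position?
(-5, -4, 1, -5, -5)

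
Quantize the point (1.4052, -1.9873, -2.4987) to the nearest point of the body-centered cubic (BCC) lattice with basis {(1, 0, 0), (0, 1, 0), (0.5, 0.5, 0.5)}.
(1.5, -1.5, -2.5)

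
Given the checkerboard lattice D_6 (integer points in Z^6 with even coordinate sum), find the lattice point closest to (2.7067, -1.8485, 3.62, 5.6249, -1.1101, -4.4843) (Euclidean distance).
(3, -2, 4, 6, -1, -4)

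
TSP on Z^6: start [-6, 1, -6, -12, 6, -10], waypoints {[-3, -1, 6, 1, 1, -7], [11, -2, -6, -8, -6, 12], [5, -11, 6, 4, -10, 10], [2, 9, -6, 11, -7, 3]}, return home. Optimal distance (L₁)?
246
(one optimal route: (-6, 1, -6, -12, 6, -10) → (-3, -1, 6, 1, 1, -7) → (5, -11, 6, 4, -10, 10) → (11, -2, -6, -8, -6, 12) → (2, 9, -6, 11, -7, 3) → (-6, 1, -6, -12, 6, -10))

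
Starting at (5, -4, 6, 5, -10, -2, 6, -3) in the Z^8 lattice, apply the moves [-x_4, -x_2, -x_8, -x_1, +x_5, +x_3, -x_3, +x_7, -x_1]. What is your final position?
(3, -5, 6, 4, -9, -2, 7, -4)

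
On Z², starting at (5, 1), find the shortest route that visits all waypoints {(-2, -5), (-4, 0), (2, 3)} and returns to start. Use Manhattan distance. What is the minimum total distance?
34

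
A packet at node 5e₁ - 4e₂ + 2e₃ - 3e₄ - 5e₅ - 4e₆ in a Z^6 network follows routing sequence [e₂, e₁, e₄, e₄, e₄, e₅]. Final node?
(6, -3, 2, 0, -4, -4)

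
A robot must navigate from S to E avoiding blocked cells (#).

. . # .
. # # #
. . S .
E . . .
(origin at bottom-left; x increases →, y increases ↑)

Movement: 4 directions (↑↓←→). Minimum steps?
3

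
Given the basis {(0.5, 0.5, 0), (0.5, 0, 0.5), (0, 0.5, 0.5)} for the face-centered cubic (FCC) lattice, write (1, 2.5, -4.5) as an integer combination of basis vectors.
8b₁ - 6b₂ - 3b₃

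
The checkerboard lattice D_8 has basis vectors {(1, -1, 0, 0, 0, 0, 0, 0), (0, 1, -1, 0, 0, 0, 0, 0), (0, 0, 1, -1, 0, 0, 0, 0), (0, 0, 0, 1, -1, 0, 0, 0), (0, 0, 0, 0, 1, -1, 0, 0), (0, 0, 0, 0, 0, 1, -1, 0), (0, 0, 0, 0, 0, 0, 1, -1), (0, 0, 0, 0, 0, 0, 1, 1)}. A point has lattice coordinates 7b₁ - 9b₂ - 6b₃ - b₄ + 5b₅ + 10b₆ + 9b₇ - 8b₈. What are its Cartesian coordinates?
(7, -16, 3, 5, 6, 5, -9, -17)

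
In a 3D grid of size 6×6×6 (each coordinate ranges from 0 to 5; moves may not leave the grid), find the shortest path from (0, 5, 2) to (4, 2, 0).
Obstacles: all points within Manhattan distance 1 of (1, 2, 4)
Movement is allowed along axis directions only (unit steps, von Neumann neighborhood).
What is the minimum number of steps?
9
(one shortest path: (0, 5, 2) → (1, 5, 2) → (2, 5, 2) → (3, 5, 2) → (4, 5, 2) → (4, 4, 2) → (4, 3, 2) → (4, 2, 2) → (4, 2, 1) → (4, 2, 0))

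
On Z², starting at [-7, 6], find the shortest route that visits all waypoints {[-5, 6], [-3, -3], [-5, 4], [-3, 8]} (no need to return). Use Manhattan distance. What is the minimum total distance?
21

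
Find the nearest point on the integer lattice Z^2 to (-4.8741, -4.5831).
(-5, -5)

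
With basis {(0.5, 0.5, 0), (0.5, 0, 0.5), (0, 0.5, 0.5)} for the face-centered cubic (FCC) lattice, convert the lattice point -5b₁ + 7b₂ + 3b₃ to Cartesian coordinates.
(1, -1, 5)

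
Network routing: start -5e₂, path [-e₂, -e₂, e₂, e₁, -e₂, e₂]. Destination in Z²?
(1, -6)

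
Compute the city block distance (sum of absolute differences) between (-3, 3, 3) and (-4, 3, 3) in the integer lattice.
1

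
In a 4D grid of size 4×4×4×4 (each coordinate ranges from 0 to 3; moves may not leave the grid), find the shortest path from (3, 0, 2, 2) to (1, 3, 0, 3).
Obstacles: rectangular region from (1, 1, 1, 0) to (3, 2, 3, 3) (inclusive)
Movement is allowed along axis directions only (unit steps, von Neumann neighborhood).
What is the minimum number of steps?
8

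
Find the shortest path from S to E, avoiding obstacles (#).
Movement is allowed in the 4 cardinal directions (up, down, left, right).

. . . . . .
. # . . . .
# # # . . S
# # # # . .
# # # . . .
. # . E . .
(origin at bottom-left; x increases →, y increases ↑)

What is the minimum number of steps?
5
(one shortest path: (5, 3) → (4, 3) → (4, 2) → (4, 1) → (3, 1) → (3, 0))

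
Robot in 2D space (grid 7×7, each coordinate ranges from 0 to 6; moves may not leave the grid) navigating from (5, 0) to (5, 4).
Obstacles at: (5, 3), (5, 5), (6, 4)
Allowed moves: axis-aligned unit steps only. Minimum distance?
6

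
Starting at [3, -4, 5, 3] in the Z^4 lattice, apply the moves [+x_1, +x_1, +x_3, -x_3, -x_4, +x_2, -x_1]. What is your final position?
(4, -3, 5, 2)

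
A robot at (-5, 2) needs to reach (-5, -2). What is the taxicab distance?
4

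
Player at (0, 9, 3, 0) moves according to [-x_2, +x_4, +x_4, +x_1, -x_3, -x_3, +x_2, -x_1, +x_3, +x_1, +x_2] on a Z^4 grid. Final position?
(1, 10, 2, 2)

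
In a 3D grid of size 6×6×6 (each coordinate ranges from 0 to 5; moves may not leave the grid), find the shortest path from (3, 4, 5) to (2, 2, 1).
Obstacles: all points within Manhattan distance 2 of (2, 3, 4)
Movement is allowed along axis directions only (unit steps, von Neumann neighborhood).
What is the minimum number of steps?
9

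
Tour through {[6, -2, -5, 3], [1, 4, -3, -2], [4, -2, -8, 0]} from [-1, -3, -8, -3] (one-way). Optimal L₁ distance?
35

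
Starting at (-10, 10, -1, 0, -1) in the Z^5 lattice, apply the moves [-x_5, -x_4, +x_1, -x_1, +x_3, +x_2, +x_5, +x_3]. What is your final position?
(-10, 11, 1, -1, -1)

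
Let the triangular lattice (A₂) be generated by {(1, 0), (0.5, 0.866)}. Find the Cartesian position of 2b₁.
(2, 0)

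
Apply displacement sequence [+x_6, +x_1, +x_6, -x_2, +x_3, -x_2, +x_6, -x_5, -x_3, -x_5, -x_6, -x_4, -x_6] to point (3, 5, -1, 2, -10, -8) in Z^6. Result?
(4, 3, -1, 1, -12, -7)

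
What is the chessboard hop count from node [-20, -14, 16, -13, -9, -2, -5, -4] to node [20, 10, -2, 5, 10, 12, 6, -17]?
40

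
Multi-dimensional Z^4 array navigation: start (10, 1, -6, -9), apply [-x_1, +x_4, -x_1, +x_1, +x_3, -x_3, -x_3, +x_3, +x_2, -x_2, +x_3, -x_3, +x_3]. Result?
(9, 1, -5, -8)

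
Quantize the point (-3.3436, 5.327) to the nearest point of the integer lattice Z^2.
(-3, 5)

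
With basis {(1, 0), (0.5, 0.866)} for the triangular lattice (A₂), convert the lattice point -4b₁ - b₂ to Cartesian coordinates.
(-4.5, -0.866)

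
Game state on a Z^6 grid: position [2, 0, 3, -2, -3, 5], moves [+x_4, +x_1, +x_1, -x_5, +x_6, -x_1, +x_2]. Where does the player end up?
(3, 1, 3, -1, -4, 6)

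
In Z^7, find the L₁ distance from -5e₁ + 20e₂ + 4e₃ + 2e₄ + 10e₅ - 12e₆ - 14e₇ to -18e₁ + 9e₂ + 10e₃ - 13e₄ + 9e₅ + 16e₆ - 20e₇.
80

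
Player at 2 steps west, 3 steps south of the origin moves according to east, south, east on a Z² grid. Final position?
(0, -4)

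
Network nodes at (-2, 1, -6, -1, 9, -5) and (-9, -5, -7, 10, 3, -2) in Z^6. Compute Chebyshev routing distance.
11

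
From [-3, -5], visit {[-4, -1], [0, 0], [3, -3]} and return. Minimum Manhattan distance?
24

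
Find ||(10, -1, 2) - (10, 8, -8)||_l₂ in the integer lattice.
13.4536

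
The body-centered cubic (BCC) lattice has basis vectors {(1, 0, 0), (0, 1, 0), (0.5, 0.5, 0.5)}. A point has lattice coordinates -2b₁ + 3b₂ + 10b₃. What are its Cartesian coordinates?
(3, 8, 5)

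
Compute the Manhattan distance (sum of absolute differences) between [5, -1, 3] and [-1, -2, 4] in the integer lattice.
8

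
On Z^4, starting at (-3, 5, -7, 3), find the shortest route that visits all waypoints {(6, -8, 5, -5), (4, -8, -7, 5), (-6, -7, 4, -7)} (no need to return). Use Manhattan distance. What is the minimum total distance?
62
(one optimal route: (-3, 5, -7, 3) → (4, -8, -7, 5) → (6, -8, 5, -5) → (-6, -7, 4, -7))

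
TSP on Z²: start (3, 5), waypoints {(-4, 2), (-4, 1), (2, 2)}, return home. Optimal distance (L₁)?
22
(one optimal route: (3, 5) → (-4, 2) → (-4, 1) → (2, 2) → (3, 5))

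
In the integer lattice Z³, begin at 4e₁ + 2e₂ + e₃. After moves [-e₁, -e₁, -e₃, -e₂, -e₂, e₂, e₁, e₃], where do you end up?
(3, 1, 1)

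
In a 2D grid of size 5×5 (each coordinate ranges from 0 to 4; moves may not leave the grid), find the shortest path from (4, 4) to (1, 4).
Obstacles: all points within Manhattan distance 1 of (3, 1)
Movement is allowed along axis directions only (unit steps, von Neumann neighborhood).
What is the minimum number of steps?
3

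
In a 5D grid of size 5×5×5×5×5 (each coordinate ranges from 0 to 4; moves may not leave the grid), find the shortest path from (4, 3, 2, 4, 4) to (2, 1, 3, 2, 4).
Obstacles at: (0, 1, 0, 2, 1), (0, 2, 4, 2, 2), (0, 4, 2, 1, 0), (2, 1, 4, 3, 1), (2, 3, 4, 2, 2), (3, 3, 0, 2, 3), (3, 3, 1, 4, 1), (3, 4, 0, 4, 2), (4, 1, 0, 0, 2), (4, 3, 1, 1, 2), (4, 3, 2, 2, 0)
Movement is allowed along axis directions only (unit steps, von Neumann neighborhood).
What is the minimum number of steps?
7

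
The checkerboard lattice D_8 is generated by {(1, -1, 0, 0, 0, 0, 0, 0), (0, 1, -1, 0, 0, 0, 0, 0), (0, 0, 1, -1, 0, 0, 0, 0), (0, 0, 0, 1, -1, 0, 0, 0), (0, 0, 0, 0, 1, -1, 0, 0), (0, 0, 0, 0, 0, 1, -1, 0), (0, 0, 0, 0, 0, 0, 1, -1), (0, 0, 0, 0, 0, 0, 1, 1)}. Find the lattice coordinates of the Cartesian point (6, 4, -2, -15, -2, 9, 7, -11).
6b₁ + 10b₂ + 8b₃ - 7b₄ - 9b₅ + 9b₇ - 2b₈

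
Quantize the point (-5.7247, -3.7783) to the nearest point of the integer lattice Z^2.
(-6, -4)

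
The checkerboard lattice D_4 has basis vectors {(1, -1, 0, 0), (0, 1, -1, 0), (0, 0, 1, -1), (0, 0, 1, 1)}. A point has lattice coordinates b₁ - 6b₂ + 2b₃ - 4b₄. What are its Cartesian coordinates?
(1, -7, 4, -6)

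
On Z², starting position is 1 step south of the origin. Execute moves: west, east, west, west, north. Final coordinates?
(-2, 0)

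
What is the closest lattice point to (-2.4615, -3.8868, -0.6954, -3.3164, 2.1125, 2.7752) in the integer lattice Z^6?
(-2, -4, -1, -3, 2, 3)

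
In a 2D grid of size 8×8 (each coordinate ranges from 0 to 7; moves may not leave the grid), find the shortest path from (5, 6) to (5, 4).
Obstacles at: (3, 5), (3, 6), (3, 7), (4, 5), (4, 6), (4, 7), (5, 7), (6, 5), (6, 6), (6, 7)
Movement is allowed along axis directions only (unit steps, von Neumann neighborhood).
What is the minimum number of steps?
2
(one shortest path: (5, 6) → (5, 5) → (5, 4))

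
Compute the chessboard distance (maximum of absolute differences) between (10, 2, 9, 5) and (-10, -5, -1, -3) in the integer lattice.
20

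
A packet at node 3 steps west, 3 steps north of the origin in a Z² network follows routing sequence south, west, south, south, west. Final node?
(-5, 0)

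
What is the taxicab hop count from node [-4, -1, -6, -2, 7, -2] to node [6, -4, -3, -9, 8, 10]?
36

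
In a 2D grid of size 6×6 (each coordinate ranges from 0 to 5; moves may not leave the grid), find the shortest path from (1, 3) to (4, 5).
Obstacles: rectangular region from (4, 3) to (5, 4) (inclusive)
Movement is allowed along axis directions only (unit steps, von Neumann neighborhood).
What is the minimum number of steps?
5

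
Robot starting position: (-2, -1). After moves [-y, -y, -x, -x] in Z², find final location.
(-4, -3)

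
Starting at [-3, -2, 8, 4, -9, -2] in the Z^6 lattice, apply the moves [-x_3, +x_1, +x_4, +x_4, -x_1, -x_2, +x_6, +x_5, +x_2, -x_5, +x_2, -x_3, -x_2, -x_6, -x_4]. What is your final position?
(-3, -2, 6, 5, -9, -2)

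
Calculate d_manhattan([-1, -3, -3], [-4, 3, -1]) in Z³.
11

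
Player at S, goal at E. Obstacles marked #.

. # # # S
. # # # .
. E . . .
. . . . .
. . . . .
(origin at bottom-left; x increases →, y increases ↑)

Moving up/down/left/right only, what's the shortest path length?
5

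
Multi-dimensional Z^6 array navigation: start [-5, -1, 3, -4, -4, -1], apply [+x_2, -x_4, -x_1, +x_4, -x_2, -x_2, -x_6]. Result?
(-6, -2, 3, -4, -4, -2)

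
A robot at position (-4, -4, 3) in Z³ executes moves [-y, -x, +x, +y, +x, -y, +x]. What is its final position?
(-2, -5, 3)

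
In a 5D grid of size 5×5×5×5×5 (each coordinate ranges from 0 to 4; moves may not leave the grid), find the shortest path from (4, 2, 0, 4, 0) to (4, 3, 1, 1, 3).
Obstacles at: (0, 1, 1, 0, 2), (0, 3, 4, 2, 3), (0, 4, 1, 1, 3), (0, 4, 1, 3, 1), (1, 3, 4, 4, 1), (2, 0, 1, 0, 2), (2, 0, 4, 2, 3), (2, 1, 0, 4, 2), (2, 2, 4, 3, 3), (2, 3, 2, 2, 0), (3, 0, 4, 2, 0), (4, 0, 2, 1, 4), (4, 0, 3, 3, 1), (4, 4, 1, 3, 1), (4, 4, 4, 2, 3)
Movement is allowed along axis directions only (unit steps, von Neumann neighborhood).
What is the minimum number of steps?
8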